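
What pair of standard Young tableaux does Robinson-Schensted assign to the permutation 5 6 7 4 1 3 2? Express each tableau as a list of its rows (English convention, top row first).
P = [[1, 2, 7], [3, 6], [4], [5]], Q = [[1, 2, 3], [4, 6], [5], [7]]

Insert each entry of the permutation into P by Schensted row insertion, recording in Q the position of each new cell.

Insert 5: appended to row 1. P = [[5]], Q = [[1]].
Insert 6: appended to row 1. P = [[5, 6]], Q = [[1, 2]].
Insert 7: appended to row 1. P = [[5, 6, 7]], Q = [[1, 2, 3]].
Insert 4: 4 bumps 5 from row 1; 5 starts row 2. P = [[4, 6, 7], [5]], Q = [[1, 2, 3], [4]].
Insert 1: 1 bumps 4 from row 1; 4 bumps 5 from row 2; 5 starts row 3. P = [[1, 6, 7], [4], [5]], Q = [[1, 2, 3], [4], [5]].
Insert 3: 3 bumps 6 from row 1; 6 appends to row 2. P = [[1, 3, 7], [4, 6], [5]], Q = [[1, 2, 3], [4, 6], [5]].
Insert 2: 2 bumps 3 from row 1; 3 bumps 4 from row 2; 4 bumps 5 from row 3; 5 starts row 4. P = [[1, 2, 7], [3, 6], [4], [5]], Q = [[1, 2, 3], [4, 6], [5], [7]].

So P = [[1, 2, 7], [3, 6], [4], [5]], Q = [[1, 2, 3], [4, 6], [5], [7]].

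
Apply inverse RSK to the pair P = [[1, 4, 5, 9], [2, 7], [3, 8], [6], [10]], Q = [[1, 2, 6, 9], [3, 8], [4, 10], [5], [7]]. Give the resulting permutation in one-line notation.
Reverse the RSK construction: for i from n down to 1, find the cell of Q containing i, remove the entry at that cell from P, and reverse-bump it up through P; the value ejected from row 1 is w(i).

Step i=10: Q has 10 at row 3, column 2; remove 8 from row 3 of P and reverse-bump: 8 enters row 2 and ejects 7; 7 enters row 1 and ejects 5. So w(10) = 5. P is now [[1, 4, 7, 9], [2, 8], [3], [6], [10]].
Step i=9: Q has 9 at row 1, column 4; remove that cell from P, ejecting 9. So w(9) = 9. P is now [[1, 4, 7], [2, 8], [3], [6], [10]].
Step i=8: Q has 8 at row 2, column 2; remove 8 from row 2 of P and reverse-bump: 8 enters row 1 and ejects 7. So w(8) = 7. P is now [[1, 4, 8], [2], [3], [6], [10]].
Step i=7: Q has 7 at row 5, column 1; remove 10 from row 5 of P and reverse-bump: 10 enters row 4 and ejects 6; 6 enters row 3 and ejects 3; 3 enters row 2 and ejects 2; 2 enters row 1 and ejects 1. So w(7) = 1. P is now [[2, 4, 8], [3], [6], [10]].
Step i=6: Q has 6 at row 1, column 3; remove that cell from P, ejecting 8. So w(6) = 8. P is now [[2, 4], [3], [6], [10]].
Step i=5: Q has 5 at row 4, column 1; remove 10 from row 4 of P and reverse-bump: 10 enters row 3 and ejects 6; 6 enters row 2 and ejects 3; 3 enters row 1 and ejects 2. So w(5) = 2. P is now [[3, 4], [6], [10]].
Step i=4: Q has 4 at row 3, column 1; remove 10 from row 3 of P and reverse-bump: 10 enters row 2 and ejects 6; 6 enters row 1 and ejects 4. So w(4) = 4. P is now [[3, 6], [10]].
Step i=3: Q has 3 at row 2, column 1; remove 10 from row 2 of P and reverse-bump: 10 enters row 1 and ejects 6. So w(3) = 6. P is now [[3, 10]].
Step i=2: Q has 2 at row 1, column 2; remove that cell from P, ejecting 10. So w(2) = 10. P is now [[3]].
Step i=1: Q has 1 at row 1, column 1; remove that cell from P, ejecting 3. So w(1) = 3. P is now [].

So w = 3 10 6 4 2 8 1 7 9 5.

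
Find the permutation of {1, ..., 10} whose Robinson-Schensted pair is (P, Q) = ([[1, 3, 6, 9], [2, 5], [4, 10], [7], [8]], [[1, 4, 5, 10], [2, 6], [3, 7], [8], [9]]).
8 4 2 5 10 7 6 3 1 9

Reverse RSK: for i = n, n-1, ..., 1, locate i in Q, remove the corresponding corner cell from P, and reverse-bump its entry up through P; the value ejected from row 1 is w(i).

So w = 8 4 2 5 10 7 6 3 1 9.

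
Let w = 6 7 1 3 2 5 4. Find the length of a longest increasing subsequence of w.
3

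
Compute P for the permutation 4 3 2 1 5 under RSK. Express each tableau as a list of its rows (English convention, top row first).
Insert 4: appended to row 1. P = [[4]].
Insert 3: 3 bumps 4 from row 1; 4 starts row 2. P = [[3], [4]].
Insert 2: 2 bumps 3 from row 1; 3 bumps 4 from row 2; 4 starts row 3. P = [[2], [3], [4]].
Insert 1: 1 bumps 2 from row 1; 2 bumps 3 from row 2; 3 bumps 4 from row 3; 4 starts row 4. P = [[1], [2], [3], [4]].
Insert 5: appended to row 1. P = [[1, 5], [2], [3], [4]].

So P = [[1, 5], [2], [3], [4]].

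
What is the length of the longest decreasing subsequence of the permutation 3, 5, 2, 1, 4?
3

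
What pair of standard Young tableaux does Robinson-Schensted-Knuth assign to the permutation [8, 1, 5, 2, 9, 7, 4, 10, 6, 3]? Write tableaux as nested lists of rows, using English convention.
P = [[1, 2, 3, 6], [4, 7, 10], [5, 9], [8]], Q = [[1, 3, 5, 8], [2, 6, 9], [4, 7], [10]]

Insert each entry of the permutation into P by Schensted row insertion, recording in Q the position of each new cell.

Insert 8: appended to row 1. P = [[8]].
Insert 1: 1 bumps 8 from row 1; 8 starts row 2. P = [[1], [8]].
Insert 5: appended to row 1. P = [[1, 5], [8]].
Insert 2: 2 bumps 5 from row 1; 5 bumps 8 from row 2; 8 starts row 3. P = [[1, 2], [5], [8]].
Insert 9: appended to row 1. P = [[1, 2, 9], [5], [8]].
Insert 7: 7 bumps 9 from row 1; 9 appends to row 2. P = [[1, 2, 7], [5, 9], [8]].
Insert 4: 4 bumps 7 from row 1; 7 bumps 9 from row 2; 9 appends to row 3. P = [[1, 2, 4], [5, 7], [8, 9]].
Insert 10: appended to row 1. P = [[1, 2, 4, 10], [5, 7], [8, 9]].
Insert 6: 6 bumps 10 from row 1; 10 appends to row 2. P = [[1, 2, 4, 6], [5, 7, 10], [8, 9]].
Insert 3: 3 bumps 4 from row 1; 4 bumps 5 from row 2; 5 bumps 8 from row 3; 8 starts row 4. P = [[1, 2, 3, 6], [4, 7, 10], [5, 9], [8]].

So P = [[1, 2, 3, 6], [4, 7, 10], [5, 9], [8]], Q = [[1, 3, 5, 8], [2, 6, 9], [4, 7], [10]].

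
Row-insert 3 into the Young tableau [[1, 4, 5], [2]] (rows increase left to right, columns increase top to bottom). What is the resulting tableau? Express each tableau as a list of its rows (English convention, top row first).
[[1, 3, 5], [2, 4]]

In row 1, 3 replaces 4 (the leftmost entry greater than 3); 4 is bumped to row 2. 4 is appended to row 2. The new tableau is [[1, 3, 5], [2, 4]].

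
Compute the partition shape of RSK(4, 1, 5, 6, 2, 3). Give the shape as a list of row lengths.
Row-insert each entry into an empty tableau.

After inserting 4: P = [[4]].
After inserting 1: P = [[1], [4]].
After inserting 5: P = [[1, 5], [4]].
After inserting 6: P = [[1, 5, 6], [4]].
After inserting 2: P = [[1, 2, 6], [4, 5]].
After inserting 3: P = [[1, 2, 3], [4, 5, 6]].

The final insertion tableau P = [[1, 2, 3], [4, 5, 6]] has shape [3, 3].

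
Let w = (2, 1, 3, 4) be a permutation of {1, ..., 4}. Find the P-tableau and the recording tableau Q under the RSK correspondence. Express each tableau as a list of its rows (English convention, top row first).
P = [[1, 3, 4], [2]], Q = [[1, 3, 4], [2]]

Insert each entry of the permutation into P by Schensted row insertion, recording in Q the position of each new cell.

Insert 2: appended to row 1. P = [[2]], Q = [[1]].
Insert 1: 1 bumps 2 from row 1; 2 starts row 2. P = [[1], [2]], Q = [[1], [2]].
Insert 3: appended to row 1. P = [[1, 3], [2]], Q = [[1, 3], [2]].
Insert 4: appended to row 1. P = [[1, 3, 4], [2]], Q = [[1, 3, 4], [2]].

So P = [[1, 3, 4], [2]], Q = [[1, 3, 4], [2]].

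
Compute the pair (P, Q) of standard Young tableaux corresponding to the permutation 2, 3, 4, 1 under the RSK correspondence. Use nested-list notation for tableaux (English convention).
Insert each entry of the permutation into P by Schensted row insertion, recording in Q the position of each new cell.

Insert 2: appended to row 1. P = [[2]].
Insert 3: appended to row 1. P = [[2, 3]].
Insert 4: appended to row 1. P = [[2, 3, 4]].
Insert 1: 1 bumps 2 from row 1; 2 starts row 2. P = [[1, 3, 4], [2]].

So P = [[1, 3, 4], [2]], Q = [[1, 2, 3], [4]].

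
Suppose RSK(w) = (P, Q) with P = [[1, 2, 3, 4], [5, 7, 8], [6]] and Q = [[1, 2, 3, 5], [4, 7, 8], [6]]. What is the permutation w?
Reverse the RSK construction: for i from n down to 1, find the cell of Q containing i, remove the entry at that cell from P, and reverse-bump it up through P; the value ejected from row 1 is w(i).

Step i=8: Q has 8 at row 2, column 3; remove 8 from row 2 of P and reverse-bump: 8 enters row 1 and ejects 4. So w(8) = 4. P is now [[1, 2, 3, 8], [5, 7], [6]].
Step i=7: Q has 7 at row 2, column 2; remove 7 from row 2 of P and reverse-bump: 7 enters row 1 and ejects 3. So w(7) = 3. P is now [[1, 2, 7, 8], [5], [6]].
Step i=6: Q has 6 at row 3, column 1; remove 6 from row 3 of P and reverse-bump: 6 enters row 2 and ejects 5; 5 enters row 1 and ejects 2. So w(6) = 2. P is now [[1, 5, 7, 8], [6]].
Step i=5: Q has 5 at row 1, column 4; remove that cell from P, ejecting 8. So w(5) = 8. P is now [[1, 5, 7], [6]].
Step i=4: Q has 4 at row 2, column 1; remove 6 from row 2 of P and reverse-bump: 6 enters row 1 and ejects 5. So w(4) = 5. P is now [[1, 6, 7]].
Step i=3: Q has 3 at row 1, column 3; remove that cell from P, ejecting 7. So w(3) = 7. P is now [[1, 6]].
Step i=2: Q has 2 at row 1, column 2; remove that cell from P, ejecting 6. So w(2) = 6. P is now [[1]].
Step i=1: Q has 1 at row 1, column 1; remove that cell from P, ejecting 1. So w(1) = 1. P is now [].

So w = 1 6 7 5 8 2 3 4.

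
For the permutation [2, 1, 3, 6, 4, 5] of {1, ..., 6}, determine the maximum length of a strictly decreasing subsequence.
2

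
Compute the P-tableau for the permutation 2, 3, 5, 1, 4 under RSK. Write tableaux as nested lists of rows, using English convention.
P = [[1, 3, 4], [2, 5]]

After inserting 2: P = [[2]].
After inserting 3: P = [[2, 3]].
After inserting 5: P = [[2, 3, 5]].
After inserting 1: P = [[1, 3, 5], [2]].
After inserting 4: P = [[1, 3, 4], [2, 5]].

So P = [[1, 3, 4], [2, 5]].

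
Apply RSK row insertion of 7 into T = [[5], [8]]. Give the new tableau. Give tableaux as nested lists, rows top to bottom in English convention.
[[5, 7], [8]]

7 is larger than every entry of row 1, so it is appended to row 1. The new tableau is [[5, 7], [8]].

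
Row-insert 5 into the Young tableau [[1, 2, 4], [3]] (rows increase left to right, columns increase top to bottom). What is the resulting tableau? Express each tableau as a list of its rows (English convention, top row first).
5 is larger than every entry of row 1, so it is appended to row 1. The new tableau is [[1, 2, 4, 5], [3]].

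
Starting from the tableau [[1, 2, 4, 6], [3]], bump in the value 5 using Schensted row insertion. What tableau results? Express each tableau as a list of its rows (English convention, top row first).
In row 1, 5 replaces 6 (the leftmost entry greater than 5); 6 is bumped to row 2. 6 is appended to row 2. The new tableau is [[1, 2, 4, 5], [3, 6]].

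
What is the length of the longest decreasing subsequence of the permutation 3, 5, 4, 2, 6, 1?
4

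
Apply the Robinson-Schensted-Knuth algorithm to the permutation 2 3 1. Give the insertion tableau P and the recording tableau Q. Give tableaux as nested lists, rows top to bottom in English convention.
P = [[1, 3], [2]], Q = [[1, 2], [3]]

Insert each entry of the permutation into P by Schensted row insertion, recording in Q the position of each new cell.

Insert 2: appended to row 1. P = [[2]].
Insert 3: appended to row 1. P = [[2, 3]].
Insert 1: 1 bumps 2 from row 1; 2 starts row 2. P = [[1, 3], [2]].

So P = [[1, 3], [2]], Q = [[1, 2], [3]].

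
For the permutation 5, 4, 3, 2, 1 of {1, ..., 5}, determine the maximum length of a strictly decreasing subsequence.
5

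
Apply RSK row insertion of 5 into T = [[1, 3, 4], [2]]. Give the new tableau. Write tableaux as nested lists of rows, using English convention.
5 is larger than every entry of row 1, so it is appended to row 1. The new tableau is [[1, 3, 4, 5], [2]].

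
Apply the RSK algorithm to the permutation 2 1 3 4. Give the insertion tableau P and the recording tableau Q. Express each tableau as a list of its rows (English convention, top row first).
P = [[1, 3, 4], [2]], Q = [[1, 3, 4], [2]]

Insert each entry of the permutation into P by Schensted row insertion, recording in Q the position of each new cell.

After inserting 2: P = [[2]].
After inserting 1: P = [[1], [2]].
After inserting 3: P = [[1, 3], [2]].
After inserting 4: P = [[1, 3, 4], [2]].

So P = [[1, 3, 4], [2]], Q = [[1, 3, 4], [2]].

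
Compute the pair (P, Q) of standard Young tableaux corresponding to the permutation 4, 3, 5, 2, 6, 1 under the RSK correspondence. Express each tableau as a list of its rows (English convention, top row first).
P = [[1, 5, 6], [2], [3], [4]], Q = [[1, 3, 5], [2], [4], [6]]

Insert each entry of the permutation into P by Schensted row insertion, recording in Q the position of each new cell.

Insert 4: appended to row 1. P = [[4]].
Insert 3: 3 bumps 4 from row 1; 4 starts row 2. P = [[3], [4]].
Insert 5: appended to row 1. P = [[3, 5], [4]].
Insert 2: 2 bumps 3 from row 1; 3 bumps 4 from row 2; 4 starts row 3. P = [[2, 5], [3], [4]].
Insert 6: appended to row 1. P = [[2, 5, 6], [3], [4]].
Insert 1: 1 bumps 2 from row 1; 2 bumps 3 from row 2; 3 bumps 4 from row 3; 4 starts row 4. P = [[1, 5, 6], [2], [3], [4]].

So P = [[1, 5, 6], [2], [3], [4]], Q = [[1, 3, 5], [2], [4], [6]].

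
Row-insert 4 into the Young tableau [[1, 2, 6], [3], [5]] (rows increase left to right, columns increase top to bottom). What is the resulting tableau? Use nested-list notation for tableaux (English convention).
[[1, 2, 4], [3, 6], [5]]

In row 1, 4 replaces 6 (the leftmost entry greater than 4); 6 is bumped to row 2. 6 is appended to row 2. The new tableau is [[1, 2, 4], [3, 6], [5]].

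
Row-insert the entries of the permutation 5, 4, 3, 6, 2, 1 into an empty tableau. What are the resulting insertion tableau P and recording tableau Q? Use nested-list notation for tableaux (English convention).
P = [[1, 6], [2], [3], [4], [5]], Q = [[1, 4], [2], [3], [5], [6]]

Insert each entry of the permutation into P by Schensted row insertion, recording in Q the position of each new cell.

Insert 5: appended to row 1. P = [[5]].
Insert 4: 4 bumps 5 from row 1; 5 starts row 2. P = [[4], [5]].
Insert 3: 3 bumps 4 from row 1; 4 bumps 5 from row 2; 5 starts row 3. P = [[3], [4], [5]].
Insert 6: appended to row 1. P = [[3, 6], [4], [5]].
Insert 2: 2 bumps 3 from row 1; 3 bumps 4 from row 2; 4 bumps 5 from row 3; 5 starts row 4. P = [[2, 6], [3], [4], [5]].
Insert 1: 1 bumps 2 from row 1; 2 bumps 3 from row 2; 3 bumps 4 from row 3; 4 bumps 5 from row 4; 5 starts row 5. P = [[1, 6], [2], [3], [4], [5]].

So P = [[1, 6], [2], [3], [4], [5]], Q = [[1, 4], [2], [3], [5], [6]].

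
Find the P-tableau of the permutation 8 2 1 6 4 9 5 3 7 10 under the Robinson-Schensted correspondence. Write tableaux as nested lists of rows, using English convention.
P = [[1, 3, 5, 7, 10], [2, 4, 9], [6], [8]]

Insert 8: appended to row 1. P = [[8]].
Insert 2: 2 bumps 8 from row 1; 8 starts row 2. P = [[2], [8]].
Insert 1: 1 bumps 2 from row 1; 2 bumps 8 from row 2; 8 starts row 3. P = [[1], [2], [8]].
Insert 6: appended to row 1. P = [[1, 6], [2], [8]].
Insert 4: 4 bumps 6 from row 1; 6 appends to row 2. P = [[1, 4], [2, 6], [8]].
Insert 9: appended to row 1. P = [[1, 4, 9], [2, 6], [8]].
Insert 5: 5 bumps 9 from row 1; 9 appends to row 2. P = [[1, 4, 5], [2, 6, 9], [8]].
Insert 3: 3 bumps 4 from row 1; 4 bumps 6 from row 2; 6 bumps 8 from row 3; 8 starts row 4. P = [[1, 3, 5], [2, 4, 9], [6], [8]].
Insert 7: appended to row 1. P = [[1, 3, 5, 7], [2, 4, 9], [6], [8]].
Insert 10: appended to row 1. P = [[1, 3, 5, 7, 10], [2, 4, 9], [6], [8]].

So P = [[1, 3, 5, 7, 10], [2, 4, 9], [6], [8]].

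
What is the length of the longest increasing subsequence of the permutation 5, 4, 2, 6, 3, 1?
2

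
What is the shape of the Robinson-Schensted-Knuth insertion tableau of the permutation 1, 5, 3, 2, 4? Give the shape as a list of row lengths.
Row-insert each entry into an empty tableau.

After inserting 1: P = [[1]].
After inserting 5: P = [[1, 5]].
After inserting 3: P = [[1, 3], [5]].
After inserting 2: P = [[1, 2], [3], [5]].
After inserting 4: P = [[1, 2, 4], [3], [5]].

The final insertion tableau P = [[1, 2, 4], [3], [5]] has shape [3, 1, 1].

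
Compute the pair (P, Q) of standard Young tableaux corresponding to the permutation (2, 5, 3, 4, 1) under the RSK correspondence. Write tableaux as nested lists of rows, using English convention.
Insert each entry of the permutation into P by Schensted row insertion, recording in Q the position of each new cell.

Insert 2: appended to row 1. P = [[2]].
Insert 5: appended to row 1. P = [[2, 5]].
Insert 3: 3 bumps 5 from row 1; 5 starts row 2. P = [[2, 3], [5]].
Insert 4: appended to row 1. P = [[2, 3, 4], [5]].
Insert 1: 1 bumps 2 from row 1; 2 bumps 5 from row 2; 5 starts row 3. P = [[1, 3, 4], [2], [5]].

So P = [[1, 3, 4], [2], [5]], Q = [[1, 2, 4], [3], [5]].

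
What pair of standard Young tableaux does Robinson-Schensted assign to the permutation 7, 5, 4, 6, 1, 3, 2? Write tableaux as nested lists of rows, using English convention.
P = [[1, 2], [3, 6], [4], [5], [7]], Q = [[1, 4], [2, 6], [3], [5], [7]]

Insert each entry of the permutation into P by Schensted row insertion, recording in Q the position of each new cell.

Insert 7: appended to row 1. P = [[7]].
Insert 5: 5 bumps 7 from row 1; 7 starts row 2. P = [[5], [7]].
Insert 4: 4 bumps 5 from row 1; 5 bumps 7 from row 2; 7 starts row 3. P = [[4], [5], [7]].
Insert 6: appended to row 1. P = [[4, 6], [5], [7]].
Insert 1: 1 bumps 4 from row 1; 4 bumps 5 from row 2; 5 bumps 7 from row 3; 7 starts row 4. P = [[1, 6], [4], [5], [7]].
Insert 3: 3 bumps 6 from row 1; 6 appends to row 2. P = [[1, 3], [4, 6], [5], [7]].
Insert 2: 2 bumps 3 from row 1; 3 bumps 4 from row 2; 4 bumps 5 from row 3; 5 bumps 7 from row 4; 7 starts row 5. P = [[1, 2], [3, 6], [4], [5], [7]].

So P = [[1, 2], [3, 6], [4], [5], [7]], Q = [[1, 4], [2, 6], [3], [5], [7]].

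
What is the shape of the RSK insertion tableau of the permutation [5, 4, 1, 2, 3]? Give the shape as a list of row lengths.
[3, 1, 1]

RSK row insertion gives P = [[1, 2, 3], [4], [5]], which has shape [3, 1, 1].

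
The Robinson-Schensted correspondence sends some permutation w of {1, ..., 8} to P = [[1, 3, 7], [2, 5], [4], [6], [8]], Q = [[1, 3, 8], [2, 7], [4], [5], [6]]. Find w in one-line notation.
Reverse the RSK construction: for i from n down to 1, find the cell of Q containing i, remove the entry at that cell from P, and reverse-bump it up through P; the value ejected from row 1 is w(i).

Step i=8: Q has 8 at row 1, column 3; remove that cell from P, ejecting 7. So w(8) = 7. P is now [[1, 3], [2, 5], [4], [6], [8]].
Step i=7: Q has 7 at row 2, column 2; remove 5 from row 2 of P and reverse-bump: 5 enters row 1 and ejects 3. So w(7) = 3. P is now [[1, 5], [2], [4], [6], [8]].
Step i=6: Q has 6 at row 5, column 1; remove 8 from row 5 of P and reverse-bump: 8 enters row 4 and ejects 6; 6 enters row 3 and ejects 4; 4 enters row 2 and ejects 2; 2 enters row 1 and ejects 1. So w(6) = 1. P is now [[2, 5], [4], [6], [8]].
Step i=5: Q has 5 at row 4, column 1; remove 8 from row 4 of P and reverse-bump: 8 enters row 3 and ejects 6; 6 enters row 2 and ejects 4; 4 enters row 1 and ejects 2. So w(5) = 2. P is now [[4, 5], [6], [8]].
Step i=4: Q has 4 at row 3, column 1; remove 8 from row 3 of P and reverse-bump: 8 enters row 2 and ejects 6; 6 enters row 1 and ejects 5. So w(4) = 5. P is now [[4, 6], [8]].
Step i=3: Q has 3 at row 1, column 2; remove that cell from P, ejecting 6. So w(3) = 6. P is now [[4], [8]].
Step i=2: Q has 2 at row 2, column 1; remove 8 from row 2 of P and reverse-bump: 8 enters row 1 and ejects 4. So w(2) = 4. P is now [[8]].
Step i=1: Q has 1 at row 1, column 1; remove that cell from P, ejecting 8. So w(1) = 8. P is now [].

So w = 8 4 6 5 2 1 3 7.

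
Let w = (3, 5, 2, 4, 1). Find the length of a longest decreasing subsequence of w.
3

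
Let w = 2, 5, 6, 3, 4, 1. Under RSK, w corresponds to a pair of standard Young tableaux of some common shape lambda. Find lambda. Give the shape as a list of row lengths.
Row-insert each entry into an empty tableau.

After inserting 2: P = [[2]].
After inserting 5: P = [[2, 5]].
After inserting 6: P = [[2, 5, 6]].
After inserting 3: P = [[2, 3, 6], [5]].
After inserting 4: P = [[2, 3, 4], [5, 6]].
After inserting 1: P = [[1, 3, 4], [2, 6], [5]].

The final insertion tableau P = [[1, 3, 4], [2, 6], [5]] has shape [3, 2, 1].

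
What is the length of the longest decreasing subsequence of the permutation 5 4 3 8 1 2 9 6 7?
4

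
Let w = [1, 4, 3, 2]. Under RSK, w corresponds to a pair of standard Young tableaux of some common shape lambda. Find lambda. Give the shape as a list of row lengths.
RSK row insertion gives P = [[1, 2], [3], [4]], which has shape [2, 1, 1].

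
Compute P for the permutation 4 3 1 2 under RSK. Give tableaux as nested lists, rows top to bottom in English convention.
Insert 4: appended to row 1. P = [[4]].
Insert 3: 3 bumps 4 from row 1; 4 starts row 2. P = [[3], [4]].
Insert 1: 1 bumps 3 from row 1; 3 bumps 4 from row 2; 4 starts row 3. P = [[1], [3], [4]].
Insert 2: appended to row 1. P = [[1, 2], [3], [4]].

So P = [[1, 2], [3], [4]].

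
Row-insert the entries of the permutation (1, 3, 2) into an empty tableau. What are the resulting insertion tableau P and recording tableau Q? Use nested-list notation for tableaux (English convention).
P = [[1, 2], [3]], Q = [[1, 2], [3]]

Insert each entry of the permutation into P by Schensted row insertion, recording in Q the position of each new cell.

Insert 1: appended to row 1. P = [[1]].
Insert 3: appended to row 1. P = [[1, 3]].
Insert 2: 2 bumps 3 from row 1; 3 starts row 2. P = [[1, 2], [3]].

So P = [[1, 2], [3]], Q = [[1, 2], [3]].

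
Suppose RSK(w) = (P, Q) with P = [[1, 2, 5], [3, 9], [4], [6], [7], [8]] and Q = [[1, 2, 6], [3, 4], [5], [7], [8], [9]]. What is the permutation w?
8 9 1 7 4 6 5 3 2

Reverse the RSK construction: for i from n down to 1, find the cell of Q containing i, remove the entry at that cell from P, and reverse-bump it up through P; the value ejected from row 1 is w(i).

Step i=9: Q has 9 at row 6, column 1; remove 8 from row 6 of P and reverse-bump: 8 enters row 5 and ejects 7; 7 enters row 4 and ejects 6; 6 enters row 3 and ejects 4; 4 enters row 2 and ejects 3; 3 enters row 1 and ejects 2. So w(9) = 2. P is now [[1, 3, 5], [4, 9], [6], [7], [8]].
Step i=8: Q has 8 at row 5, column 1; remove 8 from row 5 of P and reverse-bump: 8 enters row 4 and ejects 7; 7 enters row 3 and ejects 6; 6 enters row 2 and ejects 4; 4 enters row 1 and ejects 3. So w(8) = 3. P is now [[1, 4, 5], [6, 9], [7], [8]].
Step i=7: Q has 7 at row 4, column 1; remove 8 from row 4 of P and reverse-bump: 8 enters row 3 and ejects 7; 7 enters row 2 and ejects 6; 6 enters row 1 and ejects 5. So w(7) = 5. P is now [[1, 4, 6], [7, 9], [8]].
Step i=6: Q has 6 at row 1, column 3; remove that cell from P, ejecting 6. So w(6) = 6. P is now [[1, 4], [7, 9], [8]].
Step i=5: Q has 5 at row 3, column 1; remove 8 from row 3 of P and reverse-bump: 8 enters row 2 and ejects 7; 7 enters row 1 and ejects 4. So w(5) = 4. P is now [[1, 7], [8, 9]].
Step i=4: Q has 4 at row 2, column 2; remove 9 from row 2 of P and reverse-bump: 9 enters row 1 and ejects 7. So w(4) = 7. P is now [[1, 9], [8]].
Step i=3: Q has 3 at row 2, column 1; remove 8 from row 2 of P and reverse-bump: 8 enters row 1 and ejects 1. So w(3) = 1. P is now [[8, 9]].
Step i=2: Q has 2 at row 1, column 2; remove that cell from P, ejecting 9. So w(2) = 9. P is now [[8]].
Step i=1: Q has 1 at row 1, column 1; remove that cell from P, ejecting 8. So w(1) = 8. P is now [].

So w = 8 9 1 7 4 6 5 3 2.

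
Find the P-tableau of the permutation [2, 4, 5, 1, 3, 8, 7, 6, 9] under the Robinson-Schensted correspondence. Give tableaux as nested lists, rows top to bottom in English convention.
P = [[1, 3, 5, 6, 9], [2, 4, 7], [8]]

Insert 2: appended to row 1. P = [[2]].
Insert 4: appended to row 1. P = [[2, 4]].
Insert 5: appended to row 1. P = [[2, 4, 5]].
Insert 1: 1 bumps 2 from row 1; 2 starts row 2. P = [[1, 4, 5], [2]].
Insert 3: 3 bumps 4 from row 1; 4 appends to row 2. P = [[1, 3, 5], [2, 4]].
Insert 8: appended to row 1. P = [[1, 3, 5, 8], [2, 4]].
Insert 7: 7 bumps 8 from row 1; 8 appends to row 2. P = [[1, 3, 5, 7], [2, 4, 8]].
Insert 6: 6 bumps 7 from row 1; 7 bumps 8 from row 2; 8 starts row 3. P = [[1, 3, 5, 6], [2, 4, 7], [8]].
Insert 9: appended to row 1. P = [[1, 3, 5, 6, 9], [2, 4, 7], [8]].

So P = [[1, 3, 5, 6, 9], [2, 4, 7], [8]].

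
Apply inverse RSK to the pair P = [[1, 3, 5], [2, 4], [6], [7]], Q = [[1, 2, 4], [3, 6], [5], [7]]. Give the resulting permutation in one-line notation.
2 7 4 6 1 5 3

Reverse the RSK construction: for i from n down to 1, find the cell of Q containing i, remove the entry at that cell from P, and reverse-bump it up through P; the value ejected from row 1 is w(i).

Step i=7: Q has 7 at row 4, column 1; remove 7 from row 4 of P and reverse-bump: 7 enters row 3 and ejects 6; 6 enters row 2 and ejects 4; 4 enters row 1 and ejects 3. So w(7) = 3. P is now [[1, 4, 5], [2, 6], [7]].
Step i=6: Q has 6 at row 2, column 2; remove 6 from row 2 of P and reverse-bump: 6 enters row 1 and ejects 5. So w(6) = 5. P is now [[1, 4, 6], [2], [7]].
Step i=5: Q has 5 at row 3, column 1; remove 7 from row 3 of P and reverse-bump: 7 enters row 2 and ejects 2; 2 enters row 1 and ejects 1. So w(5) = 1. P is now [[2, 4, 6], [7]].
Step i=4: Q has 4 at row 1, column 3; remove that cell from P, ejecting 6. So w(4) = 6. P is now [[2, 4], [7]].
Step i=3: Q has 3 at row 2, column 1; remove 7 from row 2 of P and reverse-bump: 7 enters row 1 and ejects 4. So w(3) = 4. P is now [[2, 7]].
Step i=2: Q has 2 at row 1, column 2; remove that cell from P, ejecting 7. So w(2) = 7. P is now [[2]].
Step i=1: Q has 1 at row 1, column 1; remove that cell from P, ejecting 2. So w(1) = 2. P is now [].

So w = 2 7 4 6 1 5 3.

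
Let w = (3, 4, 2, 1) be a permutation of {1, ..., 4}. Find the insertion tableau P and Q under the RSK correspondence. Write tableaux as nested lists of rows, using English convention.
Insert each entry of the permutation into P by Schensted row insertion, recording in Q the position of each new cell.

After inserting 3: P = [[3]].
After inserting 4: P = [[3, 4]].
After inserting 2: P = [[2, 4], [3]].
After inserting 1: P = [[1, 4], [2], [3]].

So P = [[1, 4], [2], [3]], Q = [[1, 2], [3], [4]].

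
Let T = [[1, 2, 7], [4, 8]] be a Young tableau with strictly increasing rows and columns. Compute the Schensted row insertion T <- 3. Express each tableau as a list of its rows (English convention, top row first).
In row 1, 3 replaces 7 (the leftmost entry greater than 3); 7 is bumped to row 2. In row 2, 7 replaces 8 (the leftmost entry greater than 7); 8 is bumped to row 3. 8 starts a new row 3. The new tableau is [[1, 2, 3], [4, 7], [8]].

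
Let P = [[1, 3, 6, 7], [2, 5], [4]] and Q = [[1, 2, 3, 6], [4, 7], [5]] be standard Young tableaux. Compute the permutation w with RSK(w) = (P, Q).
4 5 6 2 1 7 3

Reverse RSK: for i = n, n-1, ..., 1, locate i in Q, remove the corresponding corner cell from P, and reverse-bump its entry up through P; the value ejected from row 1 is w(i).

So w = 4 5 6 2 1 7 3.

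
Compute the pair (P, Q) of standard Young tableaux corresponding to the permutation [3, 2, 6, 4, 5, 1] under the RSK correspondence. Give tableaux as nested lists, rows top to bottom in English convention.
Insert each entry of the permutation into P by Schensted row insertion, recording in Q the position of each new cell.

Insert 3: appended to row 1. P = [[3]], Q = [[1]].
Insert 2: 2 bumps 3 from row 1; 3 starts row 2. P = [[2], [3]], Q = [[1], [2]].
Insert 6: appended to row 1. P = [[2, 6], [3]], Q = [[1, 3], [2]].
Insert 4: 4 bumps 6 from row 1; 6 appends to row 2. P = [[2, 4], [3, 6]], Q = [[1, 3], [2, 4]].
Insert 5: appended to row 1. P = [[2, 4, 5], [3, 6]], Q = [[1, 3, 5], [2, 4]].
Insert 1: 1 bumps 2 from row 1; 2 bumps 3 from row 2; 3 starts row 3. P = [[1, 4, 5], [2, 6], [3]], Q = [[1, 3, 5], [2, 4], [6]].

So P = [[1, 4, 5], [2, 6], [3]], Q = [[1, 3, 5], [2, 4], [6]].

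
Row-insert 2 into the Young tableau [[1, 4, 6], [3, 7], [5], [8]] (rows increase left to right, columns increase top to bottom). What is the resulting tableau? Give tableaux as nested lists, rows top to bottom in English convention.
In row 1, 2 replaces 4 (the leftmost entry greater than 2); 4 is bumped to row 2. In row 2, 4 replaces 7 (the leftmost entry greater than 4); 7 is bumped to row 3. 7 is appended to row 3. The new tableau is [[1, 2, 6], [3, 4], [5, 7], [8]].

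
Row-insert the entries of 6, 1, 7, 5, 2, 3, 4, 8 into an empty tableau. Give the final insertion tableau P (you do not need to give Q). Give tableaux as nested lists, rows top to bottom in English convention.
Insert 6: appended to row 1. P = [[6]].
Insert 1: 1 bumps 6 from row 1; 6 starts row 2. P = [[1], [6]].
Insert 7: appended to row 1. P = [[1, 7], [6]].
Insert 5: 5 bumps 7 from row 1; 7 appends to row 2. P = [[1, 5], [6, 7]].
Insert 2: 2 bumps 5 from row 1; 5 bumps 6 from row 2; 6 starts row 3. P = [[1, 2], [5, 7], [6]].
Insert 3: appended to row 1. P = [[1, 2, 3], [5, 7], [6]].
Insert 4: appended to row 1. P = [[1, 2, 3, 4], [5, 7], [6]].
Insert 8: appended to row 1. P = [[1, 2, 3, 4, 8], [5, 7], [6]].

So P = [[1, 2, 3, 4, 8], [5, 7], [6]].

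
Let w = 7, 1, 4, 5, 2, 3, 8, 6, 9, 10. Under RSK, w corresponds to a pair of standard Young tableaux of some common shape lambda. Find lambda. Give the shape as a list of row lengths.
[6, 3, 1]

Row-insert each entry into an empty tableau.

After inserting 7: P = [[7]].
After inserting 1: P = [[1], [7]].
After inserting 4: P = [[1, 4], [7]].
After inserting 5: P = [[1, 4, 5], [7]].
After inserting 2: P = [[1, 2, 5], [4], [7]].
After inserting 3: P = [[1, 2, 3], [4, 5], [7]].
After inserting 8: P = [[1, 2, 3, 8], [4, 5], [7]].
After inserting 6: P = [[1, 2, 3, 6], [4, 5, 8], [7]].
After inserting 9: P = [[1, 2, 3, 6, 9], [4, 5, 8], [7]].
After inserting 10: P = [[1, 2, 3, 6, 9, 10], [4, 5, 8], [7]].

The final insertion tableau P = [[1, 2, 3, 6, 9, 10], [4, 5, 8], [7]] has shape [6, 3, 1].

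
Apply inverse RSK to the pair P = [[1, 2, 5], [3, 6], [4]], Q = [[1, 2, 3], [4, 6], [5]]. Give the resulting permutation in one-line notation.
1 4 6 3 2 5

Reverse the RSK construction: for i from n down to 1, find the cell of Q containing i, remove the entry at that cell from P, and reverse-bump it up through P; the value ejected from row 1 is w(i).

Step i=6: Q has 6 at row 2, column 2; remove 6 from row 2 of P and reverse-bump: 6 enters row 1 and ejects 5. So w(6) = 5. P is now [[1, 2, 6], [3], [4]].
Step i=5: Q has 5 at row 3, column 1; remove 4 from row 3 of P and reverse-bump: 4 enters row 2 and ejects 3; 3 enters row 1 and ejects 2. So w(5) = 2. P is now [[1, 3, 6], [4]].
Step i=4: Q has 4 at row 2, column 1; remove 4 from row 2 of P and reverse-bump: 4 enters row 1 and ejects 3. So w(4) = 3. P is now [[1, 4, 6]].
Step i=3: Q has 3 at row 1, column 3; remove that cell from P, ejecting 6. So w(3) = 6. P is now [[1, 4]].
Step i=2: Q has 2 at row 1, column 2; remove that cell from P, ejecting 4. So w(2) = 4. P is now [[1]].
Step i=1: Q has 1 at row 1, column 1; remove that cell from P, ejecting 1. So w(1) = 1. P is now [].

So w = 1 4 6 3 2 5.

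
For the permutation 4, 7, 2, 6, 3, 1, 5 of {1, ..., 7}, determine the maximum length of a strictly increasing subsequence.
3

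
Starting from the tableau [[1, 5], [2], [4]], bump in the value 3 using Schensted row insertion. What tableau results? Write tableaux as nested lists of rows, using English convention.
[[1, 3], [2, 5], [4]]

In row 1, 3 replaces 5 (the leftmost entry greater than 3); 5 is bumped to row 2. 5 is appended to row 2. The new tableau is [[1, 3], [2, 5], [4]].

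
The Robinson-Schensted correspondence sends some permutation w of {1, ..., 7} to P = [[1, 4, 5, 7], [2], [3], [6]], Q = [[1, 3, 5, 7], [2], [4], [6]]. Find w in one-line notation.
6 3 4 2 5 1 7

Reverse the RSK construction: for i from n down to 1, find the cell of Q containing i, remove the entry at that cell from P, and reverse-bump it up through P; the value ejected from row 1 is w(i).

Step i=7: Q has 7 at row 1, column 4; remove that cell from P, ejecting 7. So w(7) = 7. P is now [[1, 4, 5], [2], [3], [6]].
Step i=6: Q has 6 at row 4, column 1; remove 6 from row 4 of P and reverse-bump: 6 enters row 3 and ejects 3; 3 enters row 2 and ejects 2; 2 enters row 1 and ejects 1. So w(6) = 1. P is now [[2, 4, 5], [3], [6]].
Step i=5: Q has 5 at row 1, column 3; remove that cell from P, ejecting 5. So w(5) = 5. P is now [[2, 4], [3], [6]].
Step i=4: Q has 4 at row 3, column 1; remove 6 from row 3 of P and reverse-bump: 6 enters row 2 and ejects 3; 3 enters row 1 and ejects 2. So w(4) = 2. P is now [[3, 4], [6]].
Step i=3: Q has 3 at row 1, column 2; remove that cell from P, ejecting 4. So w(3) = 4. P is now [[3], [6]].
Step i=2: Q has 2 at row 2, column 1; remove 6 from row 2 of P and reverse-bump: 6 enters row 1 and ejects 3. So w(2) = 3. P is now [[6]].
Step i=1: Q has 1 at row 1, column 1; remove that cell from P, ejecting 6. So w(1) = 6. P is now [].

So w = 6 3 4 2 5 1 7.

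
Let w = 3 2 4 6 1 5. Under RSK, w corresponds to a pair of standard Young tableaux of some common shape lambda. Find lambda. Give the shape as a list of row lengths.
Row-insert each entry into an empty tableau.

After inserting 3: P = [[3]].
After inserting 2: P = [[2], [3]].
After inserting 4: P = [[2, 4], [3]].
After inserting 6: P = [[2, 4, 6], [3]].
After inserting 1: P = [[1, 4, 6], [2], [3]].
After inserting 5: P = [[1, 4, 5], [2, 6], [3]].

The final insertion tableau P = [[1, 4, 5], [2, 6], [3]] has shape [3, 2, 1].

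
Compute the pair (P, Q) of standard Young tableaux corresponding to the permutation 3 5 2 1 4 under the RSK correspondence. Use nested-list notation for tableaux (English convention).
P = [[1, 4], [2, 5], [3]], Q = [[1, 2], [3, 5], [4]]

Insert each entry of the permutation into P by Schensted row insertion, recording in Q the position of each new cell.

Insert 3: appended to row 1. P = [[3]].
Insert 5: appended to row 1. P = [[3, 5]].
Insert 2: 2 bumps 3 from row 1; 3 starts row 2. P = [[2, 5], [3]].
Insert 1: 1 bumps 2 from row 1; 2 bumps 3 from row 2; 3 starts row 3. P = [[1, 5], [2], [3]].
Insert 4: 4 bumps 5 from row 1; 5 appends to row 2. P = [[1, 4], [2, 5], [3]].

So P = [[1, 4], [2, 5], [3]], Q = [[1, 2], [3, 5], [4]].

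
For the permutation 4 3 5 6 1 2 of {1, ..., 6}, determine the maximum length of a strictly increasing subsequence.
3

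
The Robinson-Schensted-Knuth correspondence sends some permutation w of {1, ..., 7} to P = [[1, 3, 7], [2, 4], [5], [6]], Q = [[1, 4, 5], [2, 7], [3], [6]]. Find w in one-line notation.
Reverse the RSK construction: for i from n down to 1, find the cell of Q containing i, remove the entry at that cell from P, and reverse-bump it up through P; the value ejected from row 1 is w(i).

Step i=7: Q has 7 at row 2, column 2; remove 4 from row 2 of P and reverse-bump: 4 enters row 1 and ejects 3. So w(7) = 3. P is now [[1, 4, 7], [2], [5], [6]].
Step i=6: Q has 6 at row 4, column 1; remove 6 from row 4 of P and reverse-bump: 6 enters row 3 and ejects 5; 5 enters row 2 and ejects 2; 2 enters row 1 and ejects 1. So w(6) = 1. P is now [[2, 4, 7], [5], [6]].
Step i=5: Q has 5 at row 1, column 3; remove that cell from P, ejecting 7. So w(5) = 7. P is now [[2, 4], [5], [6]].
Step i=4: Q has 4 at row 1, column 2; remove that cell from P, ejecting 4. So w(4) = 4. P is now [[2], [5], [6]].
Step i=3: Q has 3 at row 3, column 1; remove 6 from row 3 of P and reverse-bump: 6 enters row 2 and ejects 5; 5 enters row 1 and ejects 2. So w(3) = 2. P is now [[5], [6]].
Step i=2: Q has 2 at row 2, column 1; remove 6 from row 2 of P and reverse-bump: 6 enters row 1 and ejects 5. So w(2) = 5. P is now [[6]].
Step i=1: Q has 1 at row 1, column 1; remove that cell from P, ejecting 6. So w(1) = 6. P is now [].

So w = 6 5 2 4 7 1 3.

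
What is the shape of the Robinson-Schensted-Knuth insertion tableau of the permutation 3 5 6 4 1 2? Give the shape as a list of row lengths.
[3, 2, 1]

Row-insert each entry into an empty tableau.

After inserting 3: P = [[3]].
After inserting 5: P = [[3, 5]].
After inserting 6: P = [[3, 5, 6]].
After inserting 4: P = [[3, 4, 6], [5]].
After inserting 1: P = [[1, 4, 6], [3], [5]].
After inserting 2: P = [[1, 2, 6], [3, 4], [5]].

The final insertion tableau P = [[1, 2, 6], [3, 4], [5]] has shape [3, 2, 1].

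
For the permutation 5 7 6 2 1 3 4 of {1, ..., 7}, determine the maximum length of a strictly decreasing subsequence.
4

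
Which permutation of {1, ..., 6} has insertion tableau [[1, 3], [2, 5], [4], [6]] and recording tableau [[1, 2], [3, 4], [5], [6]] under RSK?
Reverse the RSK construction: for i from n down to 1, find the cell of Q containing i, remove the entry at that cell from P, and reverse-bump it up through P; the value ejected from row 1 is w(i).

Step i=6: Q has 6 at row 4, column 1; remove 6 from row 4 of P and reverse-bump: 6 enters row 3 and ejects 4; 4 enters row 2 and ejects 2; 2 enters row 1 and ejects 1. So w(6) = 1. P is now [[2, 3], [4, 5], [6]].
Step i=5: Q has 5 at row 3, column 1; remove 6 from row 3 of P and reverse-bump: 6 enters row 2 and ejects 5; 5 enters row 1 and ejects 3. So w(5) = 3. P is now [[2, 5], [4, 6]].
Step i=4: Q has 4 at row 2, column 2; remove 6 from row 2 of P and reverse-bump: 6 enters row 1 and ejects 5. So w(4) = 5. P is now [[2, 6], [4]].
Step i=3: Q has 3 at row 2, column 1; remove 4 from row 2 of P and reverse-bump: 4 enters row 1 and ejects 2. So w(3) = 2. P is now [[4, 6]].
Step i=2: Q has 2 at row 1, column 2; remove that cell from P, ejecting 6. So w(2) = 6. P is now [[4]].
Step i=1: Q has 1 at row 1, column 1; remove that cell from P, ejecting 4. So w(1) = 4. P is now [].

So w = 4 6 2 5 3 1.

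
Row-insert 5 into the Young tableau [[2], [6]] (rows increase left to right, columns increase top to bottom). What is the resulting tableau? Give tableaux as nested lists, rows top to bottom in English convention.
[[2, 5], [6]]

5 is larger than every entry of row 1, so it is appended to row 1. The new tableau is [[2, 5], [6]].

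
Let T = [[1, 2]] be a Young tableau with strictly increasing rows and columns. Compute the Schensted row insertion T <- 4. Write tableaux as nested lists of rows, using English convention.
4 is larger than every entry of row 1, so it is appended to row 1. The new tableau is [[1, 2, 4]].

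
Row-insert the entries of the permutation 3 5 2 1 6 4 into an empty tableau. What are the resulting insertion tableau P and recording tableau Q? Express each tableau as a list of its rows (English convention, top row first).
P = [[1, 4, 6], [2, 5], [3]], Q = [[1, 2, 5], [3, 6], [4]]

Insert each entry of the permutation into P by Schensted row insertion, recording in Q the position of each new cell.

Insert 3: appended to row 1. P = [[3]].
Insert 5: appended to row 1. P = [[3, 5]].
Insert 2: 2 bumps 3 from row 1; 3 starts row 2. P = [[2, 5], [3]].
Insert 1: 1 bumps 2 from row 1; 2 bumps 3 from row 2; 3 starts row 3. P = [[1, 5], [2], [3]].
Insert 6: appended to row 1. P = [[1, 5, 6], [2], [3]].
Insert 4: 4 bumps 5 from row 1; 5 appends to row 2. P = [[1, 4, 6], [2, 5], [3]].

So P = [[1, 4, 6], [2, 5], [3]], Q = [[1, 2, 5], [3, 6], [4]].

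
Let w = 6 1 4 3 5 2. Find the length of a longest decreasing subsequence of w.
4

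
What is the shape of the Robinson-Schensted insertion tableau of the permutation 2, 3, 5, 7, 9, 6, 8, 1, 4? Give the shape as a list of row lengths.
Row-insert each entry into an empty tableau.

After inserting 2: P = [[2]].
After inserting 3: P = [[2, 3]].
After inserting 5: P = [[2, 3, 5]].
After inserting 7: P = [[2, 3, 5, 7]].
After inserting 9: P = [[2, 3, 5, 7, 9]].
After inserting 6: P = [[2, 3, 5, 6, 9], [7]].
After inserting 8: P = [[2, 3, 5, 6, 8], [7, 9]].
After inserting 1: P = [[1, 3, 5, 6, 8], [2, 9], [7]].
After inserting 4: P = [[1, 3, 4, 6, 8], [2, 5], [7, 9]].

The final insertion tableau P = [[1, 3, 4, 6, 8], [2, 5], [7, 9]] has shape [5, 2, 2].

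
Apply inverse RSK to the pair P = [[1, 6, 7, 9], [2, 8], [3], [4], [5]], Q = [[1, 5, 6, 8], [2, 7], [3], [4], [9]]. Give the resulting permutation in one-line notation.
Reverse the RSK construction: for i from n down to 1, find the cell of Q containing i, remove the entry at that cell from P, and reverse-bump it up through P; the value ejected from row 1 is w(i).

Step i=9: Q has 9 at row 5, column 1; remove 5 from row 5 of P and reverse-bump: 5 enters row 4 and ejects 4; 4 enters row 3 and ejects 3; 3 enters row 2 and ejects 2; 2 enters row 1 and ejects 1. So w(9) = 1. P is now [[2, 6, 7, 9], [3, 8], [4], [5]].
Step i=8: Q has 8 at row 1, column 4; remove that cell from P, ejecting 9. So w(8) = 9. P is now [[2, 6, 7], [3, 8], [4], [5]].
Step i=7: Q has 7 at row 2, column 2; remove 8 from row 2 of P and reverse-bump: 8 enters row 1 and ejects 7. So w(7) = 7. P is now [[2, 6, 8], [3], [4], [5]].
Step i=6: Q has 6 at row 1, column 3; remove that cell from P, ejecting 8. So w(6) = 8. P is now [[2, 6], [3], [4], [5]].
Step i=5: Q has 5 at row 1, column 2; remove that cell from P, ejecting 6. So w(5) = 6. P is now [[2], [3], [4], [5]].
Step i=4: Q has 4 at row 4, column 1; remove 5 from row 4 of P and reverse-bump: 5 enters row 3 and ejects 4; 4 enters row 2 and ejects 3; 3 enters row 1 and ejects 2. So w(4) = 2. P is now [[3], [4], [5]].
Step i=3: Q has 3 at row 3, column 1; remove 5 from row 3 of P and reverse-bump: 5 enters row 2 and ejects 4; 4 enters row 1 and ejects 3. So w(3) = 3. P is now [[4], [5]].
Step i=2: Q has 2 at row 2, column 1; remove 5 from row 2 of P and reverse-bump: 5 enters row 1 and ejects 4. So w(2) = 4. P is now [[5]].
Step i=1: Q has 1 at row 1, column 1; remove that cell from P, ejecting 5. So w(1) = 5. P is now [].

So w = 5 4 3 2 6 8 7 9 1.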